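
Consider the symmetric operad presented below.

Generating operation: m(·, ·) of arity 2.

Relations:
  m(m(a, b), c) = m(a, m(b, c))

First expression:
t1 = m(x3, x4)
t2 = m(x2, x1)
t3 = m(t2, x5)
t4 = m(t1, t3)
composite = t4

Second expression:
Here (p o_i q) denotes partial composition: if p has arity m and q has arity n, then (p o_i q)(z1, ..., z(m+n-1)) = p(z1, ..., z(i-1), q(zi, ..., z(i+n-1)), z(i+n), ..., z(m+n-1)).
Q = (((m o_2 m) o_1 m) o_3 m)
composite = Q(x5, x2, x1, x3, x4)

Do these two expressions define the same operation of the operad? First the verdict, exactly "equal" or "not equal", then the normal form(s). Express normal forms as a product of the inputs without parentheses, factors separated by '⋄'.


not equal; first: x3 ⋄ x4 ⋄ x2 ⋄ x1 ⋄ x5; second: x5 ⋄ x2 ⋄ x1 ⋄ x3 ⋄ x4


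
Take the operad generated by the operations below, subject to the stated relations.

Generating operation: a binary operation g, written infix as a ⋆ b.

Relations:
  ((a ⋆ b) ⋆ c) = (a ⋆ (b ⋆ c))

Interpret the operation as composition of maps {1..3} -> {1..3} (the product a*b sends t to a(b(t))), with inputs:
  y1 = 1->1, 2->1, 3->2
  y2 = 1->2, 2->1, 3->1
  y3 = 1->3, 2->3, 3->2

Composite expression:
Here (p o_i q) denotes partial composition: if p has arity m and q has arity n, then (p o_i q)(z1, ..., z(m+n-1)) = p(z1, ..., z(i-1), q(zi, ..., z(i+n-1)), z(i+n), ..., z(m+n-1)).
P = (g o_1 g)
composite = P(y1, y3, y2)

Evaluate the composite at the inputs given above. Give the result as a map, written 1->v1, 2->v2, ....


1->2, 2->2, 3->2

(y1 ⋆ y3) = 1->2, 2->2, 3->1
((y1 ⋆ y3) ⋆ y2) = 1->2, 2->2, 3->2


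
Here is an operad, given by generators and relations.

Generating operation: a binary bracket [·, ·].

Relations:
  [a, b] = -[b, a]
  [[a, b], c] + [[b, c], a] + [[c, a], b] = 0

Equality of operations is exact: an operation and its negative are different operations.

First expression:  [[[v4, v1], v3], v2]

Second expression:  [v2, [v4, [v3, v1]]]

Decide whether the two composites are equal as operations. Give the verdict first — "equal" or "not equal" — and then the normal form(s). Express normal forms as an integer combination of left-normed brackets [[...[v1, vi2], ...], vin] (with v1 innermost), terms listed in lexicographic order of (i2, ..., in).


not equal; first: -[[[v1, v4], v3], v2]; second: -[[[v1, v3], v4], v2]

The first expression, normalized: -[[[v1, v4], v3], v2]
The second expression, normalized: -[[[v1, v3], v4], v2]
The forms do not match — not equal.


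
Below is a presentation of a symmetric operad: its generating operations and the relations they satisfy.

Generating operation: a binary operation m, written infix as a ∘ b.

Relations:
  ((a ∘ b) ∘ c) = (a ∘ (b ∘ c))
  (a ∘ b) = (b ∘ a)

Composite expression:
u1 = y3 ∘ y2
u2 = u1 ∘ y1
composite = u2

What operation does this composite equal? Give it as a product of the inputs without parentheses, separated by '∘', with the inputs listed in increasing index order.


y1 ∘ y2 ∘ y3

Shape and order are irrelevant to m; the y-input set decides.
(y3 ∘ y2) spells out as y3 ∘ y2
((y3 ∘ y2) ∘ y1) spells out as y3 ∘ y2 ∘ y1
sorting the factors by input index: y1 ∘ y2 ∘ y3


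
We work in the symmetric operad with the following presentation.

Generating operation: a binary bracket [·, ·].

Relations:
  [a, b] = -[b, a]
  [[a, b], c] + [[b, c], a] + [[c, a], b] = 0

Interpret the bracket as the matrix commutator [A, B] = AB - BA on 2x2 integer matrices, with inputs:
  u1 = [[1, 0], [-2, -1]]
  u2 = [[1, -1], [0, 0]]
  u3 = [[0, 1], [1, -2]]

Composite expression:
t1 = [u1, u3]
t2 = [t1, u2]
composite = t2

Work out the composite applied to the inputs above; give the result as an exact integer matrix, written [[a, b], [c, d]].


[[-6, -6], [-6, 6]]

[u1, u3] = [[2, 2], [-6, -2]]
[[u1, u3], u2] = [[-6, -6], [-6, 6]]


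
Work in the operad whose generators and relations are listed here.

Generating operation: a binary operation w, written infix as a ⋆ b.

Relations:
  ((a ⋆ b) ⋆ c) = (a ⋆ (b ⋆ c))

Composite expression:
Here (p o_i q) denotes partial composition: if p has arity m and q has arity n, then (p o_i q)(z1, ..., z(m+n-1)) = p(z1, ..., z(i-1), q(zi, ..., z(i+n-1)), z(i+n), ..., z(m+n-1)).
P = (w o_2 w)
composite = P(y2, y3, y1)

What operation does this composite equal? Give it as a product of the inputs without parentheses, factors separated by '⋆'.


y2 ⋆ y3 ⋆ y1

The w-tree's shape is irrelevant; the y-reading-order decides.
(y3 ⋆ y1) unparenthesizes to y3 ⋆ y1
(y2 ⋆ (y3 ⋆ y1)) unparenthesizes to y2 ⋆ y3 ⋆ y1


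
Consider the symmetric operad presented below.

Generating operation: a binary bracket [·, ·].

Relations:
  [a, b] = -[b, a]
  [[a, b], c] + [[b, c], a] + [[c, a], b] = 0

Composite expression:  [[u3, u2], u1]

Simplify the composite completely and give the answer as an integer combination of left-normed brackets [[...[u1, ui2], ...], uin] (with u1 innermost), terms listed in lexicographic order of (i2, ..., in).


[[u1, u2], u3] - [[u1, u3], u2]

Left-normed coefficients sit on the u1-initial expansion words.
Composite bracket: [[u3, u2], u1]
Applying ab - ba throughout gives 4 signed words (2^2 = 4).
Only words starting with u1 matter:
  the word u1u2u3 carries sign +1 and contributes +[[u1, u2], u3]
  the word u1u3u2 carries sign -1 and contributes -[[u1, u3], u2]


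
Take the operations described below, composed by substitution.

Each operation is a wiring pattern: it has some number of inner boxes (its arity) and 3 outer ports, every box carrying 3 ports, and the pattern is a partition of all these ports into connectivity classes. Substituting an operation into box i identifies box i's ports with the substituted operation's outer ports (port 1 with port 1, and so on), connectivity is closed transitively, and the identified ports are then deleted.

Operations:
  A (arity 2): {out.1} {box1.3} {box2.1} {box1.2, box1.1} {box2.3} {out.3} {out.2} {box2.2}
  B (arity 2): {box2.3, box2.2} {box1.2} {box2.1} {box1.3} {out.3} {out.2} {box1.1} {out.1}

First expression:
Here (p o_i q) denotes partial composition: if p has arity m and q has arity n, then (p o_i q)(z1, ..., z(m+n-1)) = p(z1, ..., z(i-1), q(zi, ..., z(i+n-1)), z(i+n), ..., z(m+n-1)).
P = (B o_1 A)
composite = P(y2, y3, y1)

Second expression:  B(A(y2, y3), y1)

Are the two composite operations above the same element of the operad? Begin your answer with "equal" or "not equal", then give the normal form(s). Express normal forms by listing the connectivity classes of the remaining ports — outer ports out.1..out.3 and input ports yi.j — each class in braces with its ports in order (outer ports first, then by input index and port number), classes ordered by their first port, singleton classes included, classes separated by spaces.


The first expression reduces to {out.1} {out.2} {out.3} {y1.1} {y1.2, y1.3} {y2.1, y2.2} {y2.3} {y3.1} {y3.2} {y3.3}
The second expression reduces to {out.1} {out.2} {out.3} {y1.1} {y1.2, y1.3} {y2.1, y2.2} {y2.3} {y3.1} {y3.2} {y3.3}
Both agree, so they are equal.

equal; the common form is {out.1} {out.2} {out.3} {y1.1} {y1.2, y1.3} {y2.1, y2.2} {y2.3} {y3.1} {y3.2} {y3.3}


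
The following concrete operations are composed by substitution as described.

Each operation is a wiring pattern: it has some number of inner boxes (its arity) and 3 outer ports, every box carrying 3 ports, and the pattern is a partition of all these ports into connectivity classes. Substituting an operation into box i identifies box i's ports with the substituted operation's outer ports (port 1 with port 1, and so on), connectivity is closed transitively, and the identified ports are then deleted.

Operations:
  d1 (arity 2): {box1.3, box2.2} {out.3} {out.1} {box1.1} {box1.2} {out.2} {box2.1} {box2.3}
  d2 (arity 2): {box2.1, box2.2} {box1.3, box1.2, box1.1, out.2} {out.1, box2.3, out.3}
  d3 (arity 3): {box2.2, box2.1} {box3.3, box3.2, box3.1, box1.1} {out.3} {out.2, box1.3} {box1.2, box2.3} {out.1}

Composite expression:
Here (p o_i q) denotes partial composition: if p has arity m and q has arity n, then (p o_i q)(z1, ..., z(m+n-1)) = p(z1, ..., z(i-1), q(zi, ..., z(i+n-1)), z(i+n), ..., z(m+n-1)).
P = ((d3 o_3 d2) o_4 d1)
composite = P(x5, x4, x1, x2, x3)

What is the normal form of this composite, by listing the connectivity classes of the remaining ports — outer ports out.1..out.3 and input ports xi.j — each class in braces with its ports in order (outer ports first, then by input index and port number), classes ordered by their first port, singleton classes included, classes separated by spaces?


Connectivity passes through glued d3-boundaries; trace each wire chain.
after d1, the pattern on (x2, x3) reads {out.1} {out.2} {out.3} {x2.1} {x2.2} {x2.3, x3.2} {x3.1} {x3.3} (out.j = its outer ports)
after d2, the pattern on (x1, x2, x3) reads {out.1, out.3} {out.2, x1.1, x1.2, x1.3} {x2.1} {x2.2} {x2.3, x3.2} {x3.1} {x3.3} (out.j = its outer ports)
after d3, the pattern on (x5, x4, x1, x2, x3) reads {out.1} {out.2, x5.3} {out.3} {x1.1, x1.2, x1.3, x5.1} {x2.1} {x2.2} {x2.3, x3.2} {x3.1} {x3.3} {x4.1, x4.2} {x4.3, x5.2} (out.j = its outer ports)

{out.1} {out.2, x5.3} {out.3} {x1.1, x1.2, x1.3, x5.1} {x2.1} {x2.2} {x2.3, x3.2} {x3.1} {x3.3} {x4.1, x4.2} {x4.3, x5.2}


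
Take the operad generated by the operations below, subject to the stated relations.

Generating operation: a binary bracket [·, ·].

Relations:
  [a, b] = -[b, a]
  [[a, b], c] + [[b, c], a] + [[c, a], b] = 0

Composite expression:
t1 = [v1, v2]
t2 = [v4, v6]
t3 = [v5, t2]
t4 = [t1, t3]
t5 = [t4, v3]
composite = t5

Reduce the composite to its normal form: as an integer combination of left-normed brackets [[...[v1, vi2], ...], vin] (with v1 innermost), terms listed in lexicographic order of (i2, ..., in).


-[[[[[v1, v2], v4], v6], v5], v3] + [[[[[v1, v2], v5], v4], v6], v3] - [[[[[v1, v2], v5], v6], v4], v3] + [[[[[v1, v2], v6], v4], v5], v3]


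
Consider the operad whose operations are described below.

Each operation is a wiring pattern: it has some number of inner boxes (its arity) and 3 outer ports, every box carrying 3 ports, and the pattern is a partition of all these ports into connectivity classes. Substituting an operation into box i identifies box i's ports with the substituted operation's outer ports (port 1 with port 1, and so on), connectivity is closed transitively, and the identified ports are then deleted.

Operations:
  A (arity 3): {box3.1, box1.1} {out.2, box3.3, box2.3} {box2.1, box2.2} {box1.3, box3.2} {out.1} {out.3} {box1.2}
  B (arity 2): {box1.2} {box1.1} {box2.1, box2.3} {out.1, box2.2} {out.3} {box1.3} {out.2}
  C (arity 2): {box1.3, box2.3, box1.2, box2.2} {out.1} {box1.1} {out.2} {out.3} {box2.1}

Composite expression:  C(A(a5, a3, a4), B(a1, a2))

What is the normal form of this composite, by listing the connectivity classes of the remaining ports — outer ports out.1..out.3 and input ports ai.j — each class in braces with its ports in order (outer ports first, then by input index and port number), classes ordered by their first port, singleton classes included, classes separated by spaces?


{out.1} {out.2} {out.3} {a1.1} {a1.2} {a1.3} {a2.1, a2.3} {a2.2} {a3.1, a3.2} {a3.3, a4.3} {a4.1, a5.1} {a4.2, a5.3} {a5.2}

Connectivity passes through glued C-boundaries; trace each wire chain.
A over (a5, a3, a4) gives {out.1} {out.2, a3.3, a4.3} {out.3} {a3.1, a3.2} {a4.1, a5.1} {a4.2, a5.3} {a5.2}, out.j being that stage's outer ports
B over (a1, a2) gives {out.1, a2.2} {out.2} {out.3} {a1.1} {a1.2} {a1.3} {a2.1, a2.3}, out.j being that stage's outer ports
C over (a5, a3, a4, a1, a2) gives {out.1} {out.2} {out.3} {a1.1} {a1.2} {a1.3} {a2.1, a2.3} {a2.2} {a3.1, a3.2} {a3.3, a4.3} {a4.1, a5.1} {a4.2, a5.3} {a5.2}, out.j being that stage's outer ports


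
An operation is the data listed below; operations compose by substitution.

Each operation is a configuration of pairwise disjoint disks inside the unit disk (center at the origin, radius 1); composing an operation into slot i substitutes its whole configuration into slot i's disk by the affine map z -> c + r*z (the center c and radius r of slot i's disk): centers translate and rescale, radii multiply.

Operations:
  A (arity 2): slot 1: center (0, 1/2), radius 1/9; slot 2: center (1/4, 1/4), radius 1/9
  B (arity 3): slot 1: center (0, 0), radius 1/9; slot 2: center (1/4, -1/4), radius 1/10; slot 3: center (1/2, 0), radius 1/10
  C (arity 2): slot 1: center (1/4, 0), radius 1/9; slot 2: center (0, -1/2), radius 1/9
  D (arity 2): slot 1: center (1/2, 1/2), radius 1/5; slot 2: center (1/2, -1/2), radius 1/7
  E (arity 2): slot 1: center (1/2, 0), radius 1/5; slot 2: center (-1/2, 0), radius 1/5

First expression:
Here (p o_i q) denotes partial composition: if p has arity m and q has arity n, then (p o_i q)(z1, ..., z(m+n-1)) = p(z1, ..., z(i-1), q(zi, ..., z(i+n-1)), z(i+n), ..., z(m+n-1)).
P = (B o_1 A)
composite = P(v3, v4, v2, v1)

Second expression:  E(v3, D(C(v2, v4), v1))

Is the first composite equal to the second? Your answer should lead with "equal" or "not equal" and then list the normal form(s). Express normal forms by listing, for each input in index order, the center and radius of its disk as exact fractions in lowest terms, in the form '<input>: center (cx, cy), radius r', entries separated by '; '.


not equal; the first gives v1: center (1/2, 0), radius 1/10; v2: center (1/4, -1/4), radius 1/10; v3: center (0, 1/18), radius 1/81; v4: center (1/36, 1/36), radius 1/81 and the second v1: center (-2/5, -1/10), radius 1/35; v2: center (-39/100, 1/10), radius 1/225; v3: center (1/2, 0), radius 1/5; v4: center (-2/5, 2/25), radius 1/225

In normal form, the first expression is v1: center (1/2, 0), radius 1/10; v2: center (1/4, -1/4), radius 1/10; v3: center (0, 1/18), radius 1/81; v4: center (1/36, 1/36), radius 1/81
In normal form, the second expression is v1: center (-2/5, -1/10), radius 1/35; v2: center (-39/100, 1/10), radius 1/225; v3: center (1/2, 0), radius 1/5; v4: center (-2/5, 2/25), radius 1/225
The forms do not match — not equal.


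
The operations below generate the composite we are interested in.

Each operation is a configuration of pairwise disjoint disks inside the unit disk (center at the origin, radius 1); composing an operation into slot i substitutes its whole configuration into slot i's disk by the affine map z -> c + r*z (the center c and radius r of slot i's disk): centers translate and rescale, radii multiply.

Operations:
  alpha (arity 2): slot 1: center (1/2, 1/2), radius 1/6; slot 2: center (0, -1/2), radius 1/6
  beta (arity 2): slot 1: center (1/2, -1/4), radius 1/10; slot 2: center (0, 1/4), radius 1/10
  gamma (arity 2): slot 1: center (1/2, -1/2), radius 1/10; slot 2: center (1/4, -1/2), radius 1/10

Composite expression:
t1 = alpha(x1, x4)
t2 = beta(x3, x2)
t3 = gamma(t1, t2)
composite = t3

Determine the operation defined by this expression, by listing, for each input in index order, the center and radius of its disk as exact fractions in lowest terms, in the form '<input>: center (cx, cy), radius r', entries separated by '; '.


x1: center (11/20, -9/20), radius 1/60; x2: center (1/4, -19/40), radius 1/100; x3: center (3/10, -21/40), radius 1/100; x4: center (1/2, -11/20), radius 1/60

Each x-disk chains the slot maps above it in gamma; radii multiply.
input x1: applying the 2 nested substitutions gives center (11/20, -9/20), radius 1/60
input x4: applying the 2 nested substitutions gives center (1/2, -11/20), radius 1/60
input x3: applying the 2 nested substitutions gives center (3/10, -21/40), radius 1/100
input x2: applying the 2 nested substitutions gives center (1/4, -19/40), radius 1/100


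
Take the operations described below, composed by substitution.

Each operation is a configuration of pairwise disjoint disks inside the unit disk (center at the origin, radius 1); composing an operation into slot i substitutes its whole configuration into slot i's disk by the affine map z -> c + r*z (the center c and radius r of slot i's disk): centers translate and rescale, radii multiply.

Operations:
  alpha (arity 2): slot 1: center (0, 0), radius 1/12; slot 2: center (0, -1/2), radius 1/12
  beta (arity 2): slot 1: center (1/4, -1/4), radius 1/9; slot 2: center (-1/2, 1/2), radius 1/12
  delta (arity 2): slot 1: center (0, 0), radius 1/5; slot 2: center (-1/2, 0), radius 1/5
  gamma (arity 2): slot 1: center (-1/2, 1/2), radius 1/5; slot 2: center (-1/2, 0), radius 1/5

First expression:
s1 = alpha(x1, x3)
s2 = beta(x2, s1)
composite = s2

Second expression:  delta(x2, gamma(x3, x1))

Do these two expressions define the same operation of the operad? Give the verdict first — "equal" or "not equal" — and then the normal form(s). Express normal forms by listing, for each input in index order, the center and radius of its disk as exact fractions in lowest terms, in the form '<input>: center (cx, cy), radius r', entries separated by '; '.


Normal form of the first expression: x1: center (-1/2, 1/2), radius 1/144; x2: center (1/4, -1/4), radius 1/9; x3: center (-1/2, 11/24), radius 1/144
Normal form of the second expression: x1: center (-3/5, 0), radius 1/25; x2: center (0, 0), radius 1/5; x3: center (-3/5, 1/10), radius 1/25
Distinct normal forms: not equal.

not equal: they reduce to x1: center (-1/2, 1/2), radius 1/144; x2: center (1/4, -1/4), radius 1/9; x3: center (-1/2, 11/24), radius 1/144 and x1: center (-3/5, 0), radius 1/25; x2: center (0, 0), radius 1/5; x3: center (-3/5, 1/10), radius 1/25


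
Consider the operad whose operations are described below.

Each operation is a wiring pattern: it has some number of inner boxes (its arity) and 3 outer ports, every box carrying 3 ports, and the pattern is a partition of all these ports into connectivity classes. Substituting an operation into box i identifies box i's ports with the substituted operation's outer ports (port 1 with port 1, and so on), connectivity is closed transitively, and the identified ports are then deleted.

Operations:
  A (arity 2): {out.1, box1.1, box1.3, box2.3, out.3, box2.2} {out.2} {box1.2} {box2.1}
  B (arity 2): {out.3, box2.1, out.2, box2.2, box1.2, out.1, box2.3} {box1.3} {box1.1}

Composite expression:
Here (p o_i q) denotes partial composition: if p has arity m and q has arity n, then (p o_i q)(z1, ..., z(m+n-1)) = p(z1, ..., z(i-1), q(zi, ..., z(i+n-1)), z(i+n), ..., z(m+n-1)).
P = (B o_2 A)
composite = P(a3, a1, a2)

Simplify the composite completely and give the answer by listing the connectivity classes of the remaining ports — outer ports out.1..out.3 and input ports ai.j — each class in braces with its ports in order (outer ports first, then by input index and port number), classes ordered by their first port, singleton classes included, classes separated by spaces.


{out.1, out.2, out.3, a1.1, a1.3, a2.2, a2.3, a3.2} {a1.2} {a2.1} {a3.1} {a3.3}


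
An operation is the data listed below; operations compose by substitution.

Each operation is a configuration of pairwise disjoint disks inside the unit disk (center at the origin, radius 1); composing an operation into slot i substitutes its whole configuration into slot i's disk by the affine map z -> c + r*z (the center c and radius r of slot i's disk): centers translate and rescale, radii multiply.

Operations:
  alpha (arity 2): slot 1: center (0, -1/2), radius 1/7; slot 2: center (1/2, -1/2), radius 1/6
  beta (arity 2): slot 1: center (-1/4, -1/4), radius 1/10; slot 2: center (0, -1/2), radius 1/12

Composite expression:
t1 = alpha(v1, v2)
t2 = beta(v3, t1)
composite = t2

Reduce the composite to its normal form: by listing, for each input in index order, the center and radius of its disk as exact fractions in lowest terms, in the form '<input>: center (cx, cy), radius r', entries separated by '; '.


v1: center (0, -13/24), radius 1/84; v2: center (1/24, -13/24), radius 1/72; v3: center (-1/4, -1/4), radius 1/10

Follow each v-input down from beta: c' goes to c + r*c', radius to r*r'.
v3: after 1 affine step, its disk has center (-1/4, -1/4), radius 1/10
v1: after 2 affine steps, its disk has center (0, -13/24), radius 1/84
v2: after 2 affine steps, its disk has center (1/24, -13/24), radius 1/72


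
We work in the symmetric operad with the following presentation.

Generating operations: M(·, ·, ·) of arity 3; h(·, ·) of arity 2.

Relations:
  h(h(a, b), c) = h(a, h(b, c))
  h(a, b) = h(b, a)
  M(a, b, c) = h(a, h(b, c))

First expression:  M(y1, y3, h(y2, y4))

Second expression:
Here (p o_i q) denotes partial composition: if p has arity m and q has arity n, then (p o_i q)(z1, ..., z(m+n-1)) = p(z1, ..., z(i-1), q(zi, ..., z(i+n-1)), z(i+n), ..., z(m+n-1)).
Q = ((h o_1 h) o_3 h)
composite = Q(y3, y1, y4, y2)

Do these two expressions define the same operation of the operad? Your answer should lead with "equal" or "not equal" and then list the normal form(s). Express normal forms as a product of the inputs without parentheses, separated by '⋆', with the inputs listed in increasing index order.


The first composite normalizes to y1 ⋆ y2 ⋆ y3 ⋆ y4
The second composite normalizes to y1 ⋆ y2 ⋆ y3 ⋆ y4
Same normal form: equal.

equal; the common form is y1 ⋆ y2 ⋆ y3 ⋆ y4


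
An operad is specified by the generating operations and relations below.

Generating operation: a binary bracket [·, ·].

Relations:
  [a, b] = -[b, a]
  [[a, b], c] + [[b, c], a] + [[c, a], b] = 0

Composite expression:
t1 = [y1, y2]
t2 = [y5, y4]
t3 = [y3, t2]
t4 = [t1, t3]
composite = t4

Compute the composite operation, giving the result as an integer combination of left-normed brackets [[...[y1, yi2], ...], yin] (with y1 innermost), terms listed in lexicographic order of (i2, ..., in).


-[[[[y1, y2], y3], y4], y5] + [[[[y1, y2], y3], y5], y4] + [[[[y1, y2], y4], y5], y3] - [[[[y1, y2], y5], y4], y3]

A multilinear Lie element is pinned by y1-initial words (y1 innermost).
Composite bracket: [[y1, y2], [y3, [y5, y4]]]
Under [a, b] = ab - ba we get 16 signed associative words (2^4 = 16).
Words beginning with y1 determine it all:
  sign of y1y2y3y4y5 is -1, so it contributes -[[[[y1, y2], y3], y4], y5]
  sign of y1y2y3y5y4 is +1, so it contributes +[[[[y1, y2], y3], y5], y4]
  sign of y1y2y4y5y3 is +1, so it contributes +[[[[y1, y2], y4], y5], y3]
  sign of y1y2y5y4y3 is -1, so it contributes -[[[[y1, y2], y5], y4], y3]


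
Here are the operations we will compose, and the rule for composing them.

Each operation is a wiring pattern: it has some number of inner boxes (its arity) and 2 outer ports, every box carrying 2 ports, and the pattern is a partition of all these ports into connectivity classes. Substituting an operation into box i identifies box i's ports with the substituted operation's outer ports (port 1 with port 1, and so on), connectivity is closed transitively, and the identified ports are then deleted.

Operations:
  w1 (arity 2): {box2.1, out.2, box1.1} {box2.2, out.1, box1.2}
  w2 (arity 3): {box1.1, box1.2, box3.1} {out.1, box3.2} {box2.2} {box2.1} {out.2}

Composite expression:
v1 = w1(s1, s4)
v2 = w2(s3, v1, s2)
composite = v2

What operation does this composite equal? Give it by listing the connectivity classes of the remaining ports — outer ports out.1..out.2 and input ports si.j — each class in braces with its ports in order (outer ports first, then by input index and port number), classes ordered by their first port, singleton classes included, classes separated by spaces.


{out.1, s2.2} {out.2} {s1.1, s4.1} {s1.2, s4.2} {s2.1, s3.1, s3.2}

Substituting into w2 glues patterns; closure does the rest.
through w1, on inputs (s1, s4): {out.1, s1.2, s4.2} {out.2, s1.1, s4.1} (out.j = stage outer ports)
through w2, on inputs (s3, s1, s4, s2): {out.1, s2.2} {out.2} {s1.1, s4.1} {s1.2, s4.2} {s2.1, s3.1, s3.2} (out.j = stage outer ports)


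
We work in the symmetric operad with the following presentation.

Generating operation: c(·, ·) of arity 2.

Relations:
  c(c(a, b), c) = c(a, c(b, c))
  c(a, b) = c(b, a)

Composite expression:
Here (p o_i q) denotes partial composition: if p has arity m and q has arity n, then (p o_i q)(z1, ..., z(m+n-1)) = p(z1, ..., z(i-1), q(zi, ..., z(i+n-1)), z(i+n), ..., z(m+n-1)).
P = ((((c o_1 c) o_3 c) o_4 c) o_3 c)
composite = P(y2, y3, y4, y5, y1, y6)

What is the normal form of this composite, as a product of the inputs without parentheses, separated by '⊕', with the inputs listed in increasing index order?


y1 ⊕ y2 ⊕ y3 ⊕ y4 ⊕ y5 ⊕ y6

Any arrangement under c is one operation, so sort the y-inputs.
c(y2, y3) flattens to y2 ⊕ y3
c(y4, y5) flattens to y4 ⊕ y5
c(y1, y6) flattens to y1 ⊕ y6
c(c(y4, y5), c(y1, y6)) flattens to y4 ⊕ y5 ⊕ y1 ⊕ y6
c(c(y2, y3), c(c(y4, y5), c(y1, y6))) flattens to y2 ⊕ y3 ⊕ y4 ⊕ y5 ⊕ y1 ⊕ y6
the factors in increasing index order: y1 ⊕ y2 ⊕ y3 ⊕ y4 ⊕ y5 ⊕ y6


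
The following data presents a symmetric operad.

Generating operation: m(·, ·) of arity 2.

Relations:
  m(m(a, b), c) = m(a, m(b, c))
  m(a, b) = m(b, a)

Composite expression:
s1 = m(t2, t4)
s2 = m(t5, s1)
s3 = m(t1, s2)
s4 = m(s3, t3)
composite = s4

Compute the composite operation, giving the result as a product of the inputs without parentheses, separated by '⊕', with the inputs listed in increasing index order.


Shape and order are irrelevant to m; the t-input set decides.
m(t2, t4) unparenthesizes to t2 ⊕ t4
m(t5, m(t2, t4)) unparenthesizes to t5 ⊕ t2 ⊕ t4
m(t1, m(t5, m(t2, t4))) unparenthesizes to t1 ⊕ t5 ⊕ t2 ⊕ t4
m(m(t1, m(t5, m(t2, t4))), t3) unparenthesizes to t1 ⊕ t5 ⊕ t2 ⊕ t4 ⊕ t3
the factors in increasing index order: t1 ⊕ t2 ⊕ t3 ⊕ t4 ⊕ t5

t1 ⊕ t2 ⊕ t3 ⊕ t4 ⊕ t5


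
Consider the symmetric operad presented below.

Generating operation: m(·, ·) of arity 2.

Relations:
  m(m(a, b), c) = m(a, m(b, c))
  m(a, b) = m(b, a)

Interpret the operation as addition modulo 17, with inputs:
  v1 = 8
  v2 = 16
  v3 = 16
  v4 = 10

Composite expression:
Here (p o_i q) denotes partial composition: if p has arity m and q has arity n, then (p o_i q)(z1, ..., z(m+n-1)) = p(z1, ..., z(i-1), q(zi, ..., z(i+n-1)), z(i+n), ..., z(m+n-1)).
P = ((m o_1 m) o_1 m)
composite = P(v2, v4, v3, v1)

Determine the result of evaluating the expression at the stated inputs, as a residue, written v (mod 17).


16 (mod 17)

m(v2, v4) = 9
m(m(v2, v4), v3) = 8
m(m(m(v2, v4), v3), v1) = 16


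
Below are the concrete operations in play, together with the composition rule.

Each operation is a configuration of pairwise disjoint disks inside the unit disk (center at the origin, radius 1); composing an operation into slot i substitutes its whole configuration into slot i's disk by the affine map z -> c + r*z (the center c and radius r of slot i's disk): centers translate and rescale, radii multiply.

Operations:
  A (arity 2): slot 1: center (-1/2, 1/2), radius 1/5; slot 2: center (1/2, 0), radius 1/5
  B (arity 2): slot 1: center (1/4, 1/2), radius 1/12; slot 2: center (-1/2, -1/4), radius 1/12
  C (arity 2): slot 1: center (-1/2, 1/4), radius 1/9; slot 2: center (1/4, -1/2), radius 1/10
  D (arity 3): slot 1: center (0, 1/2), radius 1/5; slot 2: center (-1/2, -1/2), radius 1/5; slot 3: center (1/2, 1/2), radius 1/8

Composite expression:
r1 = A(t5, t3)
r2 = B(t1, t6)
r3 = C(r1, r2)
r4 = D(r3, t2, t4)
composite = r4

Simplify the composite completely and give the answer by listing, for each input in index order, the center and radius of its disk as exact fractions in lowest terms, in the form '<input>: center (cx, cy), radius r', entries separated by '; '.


Below D, radii multiply path by path; the t-disk centers shift.
input t5: applying the 3 nested substitutions gives center (-1/9, 101/180), radius 1/225
input t3: applying the 3 nested substitutions gives center (-4/45, 11/20), radius 1/225
input t1: applying the 3 nested substitutions gives center (11/200, 41/100), radius 1/600
input t6: applying the 3 nested substitutions gives center (1/25, 79/200), radius 1/600
input t2: applying the 1 nested substitution gives center (-1/2, -1/2), radius 1/5
input t4: applying the 1 nested substitution gives center (1/2, 1/2), radius 1/8

t1: center (11/200, 41/100), radius 1/600; t2: center (-1/2, -1/2), radius 1/5; t3: center (-4/45, 11/20), radius 1/225; t4: center (1/2, 1/2), radius 1/8; t5: center (-1/9, 101/180), radius 1/225; t6: center (1/25, 79/200), radius 1/600


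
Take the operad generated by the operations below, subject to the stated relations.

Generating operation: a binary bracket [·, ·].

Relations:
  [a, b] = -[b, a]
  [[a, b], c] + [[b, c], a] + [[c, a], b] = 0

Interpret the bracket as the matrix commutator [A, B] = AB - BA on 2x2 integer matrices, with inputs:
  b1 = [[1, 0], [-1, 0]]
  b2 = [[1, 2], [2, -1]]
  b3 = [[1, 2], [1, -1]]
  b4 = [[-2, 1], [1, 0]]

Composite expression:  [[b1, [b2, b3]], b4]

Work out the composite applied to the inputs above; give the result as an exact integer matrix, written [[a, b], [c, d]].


[[-2, 0], [-4, 2]]

[b2, b3] = [[-2, 0], [2, 2]]
[b1, [b2, b3]] = [[0, 0], [2, 0]]
[[b1, [b2, b3]], b4] = [[-2, 0], [-4, 2]]


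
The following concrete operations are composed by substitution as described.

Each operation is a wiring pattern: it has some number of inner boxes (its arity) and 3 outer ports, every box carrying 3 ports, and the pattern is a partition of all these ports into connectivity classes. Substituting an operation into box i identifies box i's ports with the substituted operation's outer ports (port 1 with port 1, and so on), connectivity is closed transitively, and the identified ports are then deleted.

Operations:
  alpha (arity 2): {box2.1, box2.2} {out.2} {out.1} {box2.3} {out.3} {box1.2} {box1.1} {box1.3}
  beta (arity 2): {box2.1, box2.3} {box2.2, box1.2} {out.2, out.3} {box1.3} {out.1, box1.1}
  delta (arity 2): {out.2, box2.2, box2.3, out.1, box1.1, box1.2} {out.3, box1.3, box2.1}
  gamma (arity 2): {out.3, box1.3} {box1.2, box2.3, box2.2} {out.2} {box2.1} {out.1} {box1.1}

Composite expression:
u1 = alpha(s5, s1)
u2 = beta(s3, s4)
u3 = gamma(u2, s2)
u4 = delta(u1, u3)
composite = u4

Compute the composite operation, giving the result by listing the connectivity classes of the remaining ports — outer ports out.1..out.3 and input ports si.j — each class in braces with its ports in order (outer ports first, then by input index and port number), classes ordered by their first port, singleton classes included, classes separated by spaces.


Connectivity passes through glued delta-boundaries; trace each wire chain.
after alpha, the pattern on (s5, s1) reads {out.1} {out.2} {out.3} {s1.1, s1.2} {s1.3} {s5.1} {s5.2} {s5.3} (out.j = its outer ports)
after beta, the pattern on (s3, s4) reads {out.1, s3.1} {out.2, out.3} {s3.2, s4.2} {s3.3} {s4.1, s4.3} (out.j = its outer ports)
after gamma, the pattern on (s3, s4, s2) reads {out.1} {out.2} {out.3, s2.2, s2.3} {s2.1} {s3.1} {s3.2, s4.2} {s3.3} {s4.1, s4.3} (out.j = its outer ports)
after delta, the pattern on (s5, s1, s3, s4, s2) reads {out.1, out.2, s2.2, s2.3} {out.3} {s1.1, s1.2} {s1.3} {s2.1} {s3.1} {s3.2, s4.2} {s3.3} {s4.1, s4.3} {s5.1} {s5.2} {s5.3} (out.j = its outer ports)

{out.1, out.2, s2.2, s2.3} {out.3} {s1.1, s1.2} {s1.3} {s2.1} {s3.1} {s3.2, s4.2} {s3.3} {s4.1, s4.3} {s5.1} {s5.2} {s5.3}


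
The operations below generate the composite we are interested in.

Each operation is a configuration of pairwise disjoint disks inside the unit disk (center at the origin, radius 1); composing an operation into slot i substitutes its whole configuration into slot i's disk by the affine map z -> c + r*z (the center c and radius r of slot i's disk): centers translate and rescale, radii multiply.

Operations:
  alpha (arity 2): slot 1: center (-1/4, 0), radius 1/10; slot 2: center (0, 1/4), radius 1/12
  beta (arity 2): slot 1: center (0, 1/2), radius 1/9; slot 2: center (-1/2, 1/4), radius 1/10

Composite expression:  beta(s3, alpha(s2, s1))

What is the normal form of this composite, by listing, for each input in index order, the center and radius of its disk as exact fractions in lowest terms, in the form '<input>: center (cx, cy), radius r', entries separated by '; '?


s1: center (-1/2, 11/40), radius 1/120; s2: center (-21/40, 1/4), radius 1/100; s3: center (0, 1/2), radius 1/9

Affine substitution under beta: radii multiply and s-centers shift.
for s3, the 1-step affine chain lands on center (0, 1/2), radius 1/9
for s2, the 2-step affine chain lands on center (-21/40, 1/4), radius 1/100
for s1, the 2-step affine chain lands on center (-1/2, 11/40), radius 1/120


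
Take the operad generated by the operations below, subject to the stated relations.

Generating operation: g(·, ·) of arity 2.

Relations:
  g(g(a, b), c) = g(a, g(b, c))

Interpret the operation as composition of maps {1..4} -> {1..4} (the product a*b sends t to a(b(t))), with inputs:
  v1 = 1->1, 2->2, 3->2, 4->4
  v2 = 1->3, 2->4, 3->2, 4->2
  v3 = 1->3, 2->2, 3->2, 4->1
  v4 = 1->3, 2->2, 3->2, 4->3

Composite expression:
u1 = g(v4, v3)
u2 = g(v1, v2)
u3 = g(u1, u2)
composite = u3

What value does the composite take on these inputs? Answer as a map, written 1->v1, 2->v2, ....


1->2, 2->3, 3->2, 4->2

g(v4, v3) = 1->2, 2->2, 3->2, 4->3
g(v1, v2) = 1->2, 2->4, 3->2, 4->2
g(g(v4, v3), g(v1, v2)) = 1->2, 2->3, 3->2, 4->2


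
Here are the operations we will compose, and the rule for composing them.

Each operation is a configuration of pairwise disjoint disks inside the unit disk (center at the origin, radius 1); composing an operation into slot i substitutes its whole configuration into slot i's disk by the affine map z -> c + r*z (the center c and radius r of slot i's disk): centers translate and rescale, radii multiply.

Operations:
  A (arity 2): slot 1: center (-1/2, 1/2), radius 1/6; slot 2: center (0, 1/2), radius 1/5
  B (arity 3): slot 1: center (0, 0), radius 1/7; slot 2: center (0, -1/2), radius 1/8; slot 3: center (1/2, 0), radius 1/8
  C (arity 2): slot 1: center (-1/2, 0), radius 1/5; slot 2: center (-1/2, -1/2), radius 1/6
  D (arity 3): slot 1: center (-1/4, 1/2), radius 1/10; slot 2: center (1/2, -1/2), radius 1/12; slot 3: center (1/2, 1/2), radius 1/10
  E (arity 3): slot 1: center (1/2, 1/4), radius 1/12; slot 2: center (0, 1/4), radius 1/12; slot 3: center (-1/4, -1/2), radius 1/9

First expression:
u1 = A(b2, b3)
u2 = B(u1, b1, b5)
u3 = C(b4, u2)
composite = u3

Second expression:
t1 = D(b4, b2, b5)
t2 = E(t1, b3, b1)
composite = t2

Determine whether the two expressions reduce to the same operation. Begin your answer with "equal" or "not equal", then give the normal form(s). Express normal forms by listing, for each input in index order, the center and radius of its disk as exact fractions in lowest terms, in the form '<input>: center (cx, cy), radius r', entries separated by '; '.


not equal: they reduce to b1: center (-1/2, -7/12), radius 1/48; b2: center (-43/84, -41/84), radius 1/252; b3: center (-1/2, -41/84), radius 1/210; b4: center (-1/2, 0), radius 1/5; b5: center (-5/12, -1/2), radius 1/48 and b1: center (-1/4, -1/2), radius 1/9; b2: center (13/24, 5/24), radius 1/144; b3: center (0, 1/4), radius 1/12; b4: center (23/48, 7/24), radius 1/120; b5: center (13/24, 7/24), radius 1/120

The first expression reduces to b1: center (-1/2, -7/12), radius 1/48; b2: center (-43/84, -41/84), radius 1/252; b3: center (-1/2, -41/84), radius 1/210; b4: center (-1/2, 0), radius 1/5; b5: center (-5/12, -1/2), radius 1/48
The second expression reduces to b1: center (-1/4, -1/2), radius 1/9; b2: center (13/24, 5/24), radius 1/144; b3: center (0, 1/4), radius 1/12; b4: center (23/48, 7/24), radius 1/120; b5: center (13/24, 7/24), radius 1/120
The forms do not match — not equal.


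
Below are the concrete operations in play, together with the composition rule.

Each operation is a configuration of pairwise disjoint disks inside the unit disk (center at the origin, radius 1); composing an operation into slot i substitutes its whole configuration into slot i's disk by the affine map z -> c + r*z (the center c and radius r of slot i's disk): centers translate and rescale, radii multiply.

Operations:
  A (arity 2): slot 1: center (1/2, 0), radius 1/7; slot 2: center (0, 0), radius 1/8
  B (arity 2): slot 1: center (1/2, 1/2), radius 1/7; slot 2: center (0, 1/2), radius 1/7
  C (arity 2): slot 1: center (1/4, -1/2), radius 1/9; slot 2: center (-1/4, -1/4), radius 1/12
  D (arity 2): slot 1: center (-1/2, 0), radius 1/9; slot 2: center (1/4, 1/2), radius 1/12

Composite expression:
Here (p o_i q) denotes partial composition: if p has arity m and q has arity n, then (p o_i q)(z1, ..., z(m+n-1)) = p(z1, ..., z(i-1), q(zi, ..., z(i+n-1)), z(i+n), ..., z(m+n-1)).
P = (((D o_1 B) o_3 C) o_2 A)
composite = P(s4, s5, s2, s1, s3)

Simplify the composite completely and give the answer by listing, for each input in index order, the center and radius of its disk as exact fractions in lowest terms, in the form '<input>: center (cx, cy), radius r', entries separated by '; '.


s1: center (13/48, 11/24), radius 1/108; s2: center (-1/2, 1/18), radius 1/504; s3: center (11/48, 23/48), radius 1/144; s4: center (-4/9, 1/18), radius 1/63; s5: center (-31/63, 1/18), radius 1/441

Below D, radii multiply path by path; the s-disk centers shift.
tracing s4 down its 2-map path: center (-4/9, 1/18), radius 1/63
tracing s5 down its 3-map path: center (-31/63, 1/18), radius 1/441
tracing s2 down its 3-map path: center (-1/2, 1/18), radius 1/504
tracing s1 down its 2-map path: center (13/48, 11/24), radius 1/108
tracing s3 down its 2-map path: center (11/48, 23/48), radius 1/144


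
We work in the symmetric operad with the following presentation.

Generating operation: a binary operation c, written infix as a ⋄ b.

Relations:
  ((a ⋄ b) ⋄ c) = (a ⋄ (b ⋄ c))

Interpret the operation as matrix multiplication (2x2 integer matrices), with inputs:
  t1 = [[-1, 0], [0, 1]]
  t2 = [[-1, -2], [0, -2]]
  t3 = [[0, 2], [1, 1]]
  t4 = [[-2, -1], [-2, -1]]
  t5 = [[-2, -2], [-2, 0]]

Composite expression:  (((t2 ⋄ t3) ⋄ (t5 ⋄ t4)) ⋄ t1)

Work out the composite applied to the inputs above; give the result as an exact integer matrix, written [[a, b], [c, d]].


[[32, -16], [24, -12]]

(t2 ⋄ t3) = [[-2, -4], [-2, -2]]
(t5 ⋄ t4) = [[8, 4], [4, 2]]
((t2 ⋄ t3) ⋄ (t5 ⋄ t4)) = [[-32, -16], [-24, -12]]
(((t2 ⋄ t3) ⋄ (t5 ⋄ t4)) ⋄ t1) = [[32, -16], [24, -12]]


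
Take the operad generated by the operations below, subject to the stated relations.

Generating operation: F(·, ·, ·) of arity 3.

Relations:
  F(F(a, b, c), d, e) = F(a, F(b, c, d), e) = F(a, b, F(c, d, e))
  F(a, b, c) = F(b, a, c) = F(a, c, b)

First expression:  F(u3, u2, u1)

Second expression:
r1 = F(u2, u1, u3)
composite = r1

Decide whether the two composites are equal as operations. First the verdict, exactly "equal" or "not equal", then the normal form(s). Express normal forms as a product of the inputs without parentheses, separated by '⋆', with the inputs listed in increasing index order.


In normal form, the first expression is u1 ⋆ u2 ⋆ u3
In normal form, the second expression is u1 ⋆ u2 ⋆ u3
One common form — equal.

equal; the common form is u1 ⋆ u2 ⋆ u3


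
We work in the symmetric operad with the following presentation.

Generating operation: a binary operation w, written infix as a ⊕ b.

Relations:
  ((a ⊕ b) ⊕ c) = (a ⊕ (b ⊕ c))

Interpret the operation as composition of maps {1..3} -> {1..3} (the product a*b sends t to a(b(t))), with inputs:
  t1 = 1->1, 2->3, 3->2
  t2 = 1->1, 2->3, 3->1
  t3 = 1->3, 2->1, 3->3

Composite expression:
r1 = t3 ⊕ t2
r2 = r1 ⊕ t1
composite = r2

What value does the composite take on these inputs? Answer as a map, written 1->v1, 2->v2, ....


1->3, 2->3, 3->3

(t3 ⊕ t2) = 1->3, 2->3, 3->3
((t3 ⊕ t2) ⊕ t1) = 1->3, 2->3, 3->3


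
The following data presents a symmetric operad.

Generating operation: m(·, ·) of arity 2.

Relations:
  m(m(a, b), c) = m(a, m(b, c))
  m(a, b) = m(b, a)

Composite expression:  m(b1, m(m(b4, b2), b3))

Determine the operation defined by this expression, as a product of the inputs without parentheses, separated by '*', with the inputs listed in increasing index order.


Reordering under m is free, so list the b-inputs canonically.
m(b4, b2) unparenthesizes to b4 * b2
m(m(b4, b2), b3) unparenthesizes to b4 * b2 * b3
m(b1, m(m(b4, b2), b3)) unparenthesizes to b1 * b4 * b2 * b3
putting the inputs in ascending order: b1 * b2 * b3 * b4

b1 * b2 * b3 * b4
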